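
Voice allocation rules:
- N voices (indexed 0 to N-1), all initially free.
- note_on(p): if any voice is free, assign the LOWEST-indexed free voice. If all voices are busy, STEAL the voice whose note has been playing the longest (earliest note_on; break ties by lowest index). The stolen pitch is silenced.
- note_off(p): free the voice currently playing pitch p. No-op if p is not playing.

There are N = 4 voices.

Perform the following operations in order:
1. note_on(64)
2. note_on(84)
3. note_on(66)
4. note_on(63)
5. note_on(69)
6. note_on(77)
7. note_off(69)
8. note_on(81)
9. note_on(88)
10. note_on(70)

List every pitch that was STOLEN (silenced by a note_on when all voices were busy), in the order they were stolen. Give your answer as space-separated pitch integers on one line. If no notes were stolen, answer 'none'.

Answer: 64 84 66 63

Derivation:
Op 1: note_on(64): voice 0 is free -> assigned | voices=[64 - - -]
Op 2: note_on(84): voice 1 is free -> assigned | voices=[64 84 - -]
Op 3: note_on(66): voice 2 is free -> assigned | voices=[64 84 66 -]
Op 4: note_on(63): voice 3 is free -> assigned | voices=[64 84 66 63]
Op 5: note_on(69): all voices busy, STEAL voice 0 (pitch 64, oldest) -> assign | voices=[69 84 66 63]
Op 6: note_on(77): all voices busy, STEAL voice 1 (pitch 84, oldest) -> assign | voices=[69 77 66 63]
Op 7: note_off(69): free voice 0 | voices=[- 77 66 63]
Op 8: note_on(81): voice 0 is free -> assigned | voices=[81 77 66 63]
Op 9: note_on(88): all voices busy, STEAL voice 2 (pitch 66, oldest) -> assign | voices=[81 77 88 63]
Op 10: note_on(70): all voices busy, STEAL voice 3 (pitch 63, oldest) -> assign | voices=[81 77 88 70]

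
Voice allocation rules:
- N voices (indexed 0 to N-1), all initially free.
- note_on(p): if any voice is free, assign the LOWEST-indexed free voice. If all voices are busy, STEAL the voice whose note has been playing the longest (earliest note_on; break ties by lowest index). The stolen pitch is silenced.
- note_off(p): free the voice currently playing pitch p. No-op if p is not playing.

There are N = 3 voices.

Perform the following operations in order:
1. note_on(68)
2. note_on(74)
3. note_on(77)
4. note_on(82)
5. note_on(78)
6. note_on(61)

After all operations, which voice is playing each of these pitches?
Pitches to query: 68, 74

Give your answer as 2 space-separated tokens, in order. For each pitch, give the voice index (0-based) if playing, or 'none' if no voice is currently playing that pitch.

Answer: none none

Derivation:
Op 1: note_on(68): voice 0 is free -> assigned | voices=[68 - -]
Op 2: note_on(74): voice 1 is free -> assigned | voices=[68 74 -]
Op 3: note_on(77): voice 2 is free -> assigned | voices=[68 74 77]
Op 4: note_on(82): all voices busy, STEAL voice 0 (pitch 68, oldest) -> assign | voices=[82 74 77]
Op 5: note_on(78): all voices busy, STEAL voice 1 (pitch 74, oldest) -> assign | voices=[82 78 77]
Op 6: note_on(61): all voices busy, STEAL voice 2 (pitch 77, oldest) -> assign | voices=[82 78 61]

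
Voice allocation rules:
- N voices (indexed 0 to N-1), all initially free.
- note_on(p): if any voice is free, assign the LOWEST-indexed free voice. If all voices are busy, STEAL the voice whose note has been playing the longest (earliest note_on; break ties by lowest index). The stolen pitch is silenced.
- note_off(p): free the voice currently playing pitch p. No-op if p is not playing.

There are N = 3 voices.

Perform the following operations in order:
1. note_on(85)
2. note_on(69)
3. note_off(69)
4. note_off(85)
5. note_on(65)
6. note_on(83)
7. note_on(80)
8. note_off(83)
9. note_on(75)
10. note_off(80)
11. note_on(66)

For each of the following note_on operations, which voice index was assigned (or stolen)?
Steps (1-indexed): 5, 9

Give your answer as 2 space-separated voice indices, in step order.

Op 1: note_on(85): voice 0 is free -> assigned | voices=[85 - -]
Op 2: note_on(69): voice 1 is free -> assigned | voices=[85 69 -]
Op 3: note_off(69): free voice 1 | voices=[85 - -]
Op 4: note_off(85): free voice 0 | voices=[- - -]
Op 5: note_on(65): voice 0 is free -> assigned | voices=[65 - -]
Op 6: note_on(83): voice 1 is free -> assigned | voices=[65 83 -]
Op 7: note_on(80): voice 2 is free -> assigned | voices=[65 83 80]
Op 8: note_off(83): free voice 1 | voices=[65 - 80]
Op 9: note_on(75): voice 1 is free -> assigned | voices=[65 75 80]
Op 10: note_off(80): free voice 2 | voices=[65 75 -]
Op 11: note_on(66): voice 2 is free -> assigned | voices=[65 75 66]

Answer: 0 1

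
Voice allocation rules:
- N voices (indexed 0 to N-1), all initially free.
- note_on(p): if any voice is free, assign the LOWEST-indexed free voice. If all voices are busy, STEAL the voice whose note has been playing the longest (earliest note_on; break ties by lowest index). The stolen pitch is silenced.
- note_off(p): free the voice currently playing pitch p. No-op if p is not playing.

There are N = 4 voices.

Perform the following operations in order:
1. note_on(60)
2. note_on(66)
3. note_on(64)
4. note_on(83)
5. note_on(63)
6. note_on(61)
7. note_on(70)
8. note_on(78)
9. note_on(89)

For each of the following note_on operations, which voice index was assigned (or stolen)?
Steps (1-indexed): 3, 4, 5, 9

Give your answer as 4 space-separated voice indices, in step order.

Answer: 2 3 0 0

Derivation:
Op 1: note_on(60): voice 0 is free -> assigned | voices=[60 - - -]
Op 2: note_on(66): voice 1 is free -> assigned | voices=[60 66 - -]
Op 3: note_on(64): voice 2 is free -> assigned | voices=[60 66 64 -]
Op 4: note_on(83): voice 3 is free -> assigned | voices=[60 66 64 83]
Op 5: note_on(63): all voices busy, STEAL voice 0 (pitch 60, oldest) -> assign | voices=[63 66 64 83]
Op 6: note_on(61): all voices busy, STEAL voice 1 (pitch 66, oldest) -> assign | voices=[63 61 64 83]
Op 7: note_on(70): all voices busy, STEAL voice 2 (pitch 64, oldest) -> assign | voices=[63 61 70 83]
Op 8: note_on(78): all voices busy, STEAL voice 3 (pitch 83, oldest) -> assign | voices=[63 61 70 78]
Op 9: note_on(89): all voices busy, STEAL voice 0 (pitch 63, oldest) -> assign | voices=[89 61 70 78]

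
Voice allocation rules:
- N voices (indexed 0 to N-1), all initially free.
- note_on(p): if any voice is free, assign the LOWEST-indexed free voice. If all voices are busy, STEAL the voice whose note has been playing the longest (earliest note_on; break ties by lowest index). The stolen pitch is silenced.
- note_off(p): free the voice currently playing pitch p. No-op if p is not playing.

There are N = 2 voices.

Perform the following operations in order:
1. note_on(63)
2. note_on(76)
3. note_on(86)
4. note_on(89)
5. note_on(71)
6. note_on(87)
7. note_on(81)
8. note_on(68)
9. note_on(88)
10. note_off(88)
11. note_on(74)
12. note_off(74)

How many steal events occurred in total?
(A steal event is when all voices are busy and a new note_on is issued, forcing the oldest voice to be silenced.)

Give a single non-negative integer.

Answer: 7

Derivation:
Op 1: note_on(63): voice 0 is free -> assigned | voices=[63 -]
Op 2: note_on(76): voice 1 is free -> assigned | voices=[63 76]
Op 3: note_on(86): all voices busy, STEAL voice 0 (pitch 63, oldest) -> assign | voices=[86 76]
Op 4: note_on(89): all voices busy, STEAL voice 1 (pitch 76, oldest) -> assign | voices=[86 89]
Op 5: note_on(71): all voices busy, STEAL voice 0 (pitch 86, oldest) -> assign | voices=[71 89]
Op 6: note_on(87): all voices busy, STEAL voice 1 (pitch 89, oldest) -> assign | voices=[71 87]
Op 7: note_on(81): all voices busy, STEAL voice 0 (pitch 71, oldest) -> assign | voices=[81 87]
Op 8: note_on(68): all voices busy, STEAL voice 1 (pitch 87, oldest) -> assign | voices=[81 68]
Op 9: note_on(88): all voices busy, STEAL voice 0 (pitch 81, oldest) -> assign | voices=[88 68]
Op 10: note_off(88): free voice 0 | voices=[- 68]
Op 11: note_on(74): voice 0 is free -> assigned | voices=[74 68]
Op 12: note_off(74): free voice 0 | voices=[- 68]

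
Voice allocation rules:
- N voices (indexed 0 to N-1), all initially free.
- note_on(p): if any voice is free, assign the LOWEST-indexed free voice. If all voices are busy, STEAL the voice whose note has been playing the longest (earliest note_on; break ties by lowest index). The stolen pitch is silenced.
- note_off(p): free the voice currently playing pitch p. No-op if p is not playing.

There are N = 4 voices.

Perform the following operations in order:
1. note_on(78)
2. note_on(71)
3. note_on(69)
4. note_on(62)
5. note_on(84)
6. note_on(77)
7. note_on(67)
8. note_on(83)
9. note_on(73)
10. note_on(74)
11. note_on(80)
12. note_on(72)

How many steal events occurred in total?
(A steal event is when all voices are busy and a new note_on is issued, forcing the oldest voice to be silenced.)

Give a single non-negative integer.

Answer: 8

Derivation:
Op 1: note_on(78): voice 0 is free -> assigned | voices=[78 - - -]
Op 2: note_on(71): voice 1 is free -> assigned | voices=[78 71 - -]
Op 3: note_on(69): voice 2 is free -> assigned | voices=[78 71 69 -]
Op 4: note_on(62): voice 3 is free -> assigned | voices=[78 71 69 62]
Op 5: note_on(84): all voices busy, STEAL voice 0 (pitch 78, oldest) -> assign | voices=[84 71 69 62]
Op 6: note_on(77): all voices busy, STEAL voice 1 (pitch 71, oldest) -> assign | voices=[84 77 69 62]
Op 7: note_on(67): all voices busy, STEAL voice 2 (pitch 69, oldest) -> assign | voices=[84 77 67 62]
Op 8: note_on(83): all voices busy, STEAL voice 3 (pitch 62, oldest) -> assign | voices=[84 77 67 83]
Op 9: note_on(73): all voices busy, STEAL voice 0 (pitch 84, oldest) -> assign | voices=[73 77 67 83]
Op 10: note_on(74): all voices busy, STEAL voice 1 (pitch 77, oldest) -> assign | voices=[73 74 67 83]
Op 11: note_on(80): all voices busy, STEAL voice 2 (pitch 67, oldest) -> assign | voices=[73 74 80 83]
Op 12: note_on(72): all voices busy, STEAL voice 3 (pitch 83, oldest) -> assign | voices=[73 74 80 72]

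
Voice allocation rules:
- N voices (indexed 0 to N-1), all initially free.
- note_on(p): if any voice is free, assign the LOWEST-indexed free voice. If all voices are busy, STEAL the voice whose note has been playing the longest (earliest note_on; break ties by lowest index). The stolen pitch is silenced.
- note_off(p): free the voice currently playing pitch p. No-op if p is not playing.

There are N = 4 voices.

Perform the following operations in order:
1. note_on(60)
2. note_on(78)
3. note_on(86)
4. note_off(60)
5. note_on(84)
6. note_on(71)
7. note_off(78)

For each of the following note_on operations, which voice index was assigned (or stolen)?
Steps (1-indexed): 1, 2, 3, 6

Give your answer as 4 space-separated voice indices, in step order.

Op 1: note_on(60): voice 0 is free -> assigned | voices=[60 - - -]
Op 2: note_on(78): voice 1 is free -> assigned | voices=[60 78 - -]
Op 3: note_on(86): voice 2 is free -> assigned | voices=[60 78 86 -]
Op 4: note_off(60): free voice 0 | voices=[- 78 86 -]
Op 5: note_on(84): voice 0 is free -> assigned | voices=[84 78 86 -]
Op 6: note_on(71): voice 3 is free -> assigned | voices=[84 78 86 71]
Op 7: note_off(78): free voice 1 | voices=[84 - 86 71]

Answer: 0 1 2 3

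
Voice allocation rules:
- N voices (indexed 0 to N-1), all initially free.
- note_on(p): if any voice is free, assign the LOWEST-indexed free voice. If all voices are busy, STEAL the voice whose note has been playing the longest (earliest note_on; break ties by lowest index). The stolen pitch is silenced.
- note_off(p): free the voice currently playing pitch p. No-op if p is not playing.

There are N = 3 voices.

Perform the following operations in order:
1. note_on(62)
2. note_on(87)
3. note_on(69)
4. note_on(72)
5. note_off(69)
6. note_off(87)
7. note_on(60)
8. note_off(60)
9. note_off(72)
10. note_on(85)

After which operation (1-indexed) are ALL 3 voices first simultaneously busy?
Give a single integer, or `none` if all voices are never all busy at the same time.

Answer: 3

Derivation:
Op 1: note_on(62): voice 0 is free -> assigned | voices=[62 - -]
Op 2: note_on(87): voice 1 is free -> assigned | voices=[62 87 -]
Op 3: note_on(69): voice 2 is free -> assigned | voices=[62 87 69]
Op 4: note_on(72): all voices busy, STEAL voice 0 (pitch 62, oldest) -> assign | voices=[72 87 69]
Op 5: note_off(69): free voice 2 | voices=[72 87 -]
Op 6: note_off(87): free voice 1 | voices=[72 - -]
Op 7: note_on(60): voice 1 is free -> assigned | voices=[72 60 -]
Op 8: note_off(60): free voice 1 | voices=[72 - -]
Op 9: note_off(72): free voice 0 | voices=[- - -]
Op 10: note_on(85): voice 0 is free -> assigned | voices=[85 - -]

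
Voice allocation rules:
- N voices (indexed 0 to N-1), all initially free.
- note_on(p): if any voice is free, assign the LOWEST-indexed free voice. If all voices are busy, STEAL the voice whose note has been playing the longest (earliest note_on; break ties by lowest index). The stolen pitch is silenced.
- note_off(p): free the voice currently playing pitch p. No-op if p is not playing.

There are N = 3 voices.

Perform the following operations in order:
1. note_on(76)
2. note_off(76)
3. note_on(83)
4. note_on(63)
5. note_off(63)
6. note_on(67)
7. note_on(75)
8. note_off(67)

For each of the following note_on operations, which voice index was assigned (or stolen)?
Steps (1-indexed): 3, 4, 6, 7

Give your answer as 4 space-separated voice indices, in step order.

Answer: 0 1 1 2

Derivation:
Op 1: note_on(76): voice 0 is free -> assigned | voices=[76 - -]
Op 2: note_off(76): free voice 0 | voices=[- - -]
Op 3: note_on(83): voice 0 is free -> assigned | voices=[83 - -]
Op 4: note_on(63): voice 1 is free -> assigned | voices=[83 63 -]
Op 5: note_off(63): free voice 1 | voices=[83 - -]
Op 6: note_on(67): voice 1 is free -> assigned | voices=[83 67 -]
Op 7: note_on(75): voice 2 is free -> assigned | voices=[83 67 75]
Op 8: note_off(67): free voice 1 | voices=[83 - 75]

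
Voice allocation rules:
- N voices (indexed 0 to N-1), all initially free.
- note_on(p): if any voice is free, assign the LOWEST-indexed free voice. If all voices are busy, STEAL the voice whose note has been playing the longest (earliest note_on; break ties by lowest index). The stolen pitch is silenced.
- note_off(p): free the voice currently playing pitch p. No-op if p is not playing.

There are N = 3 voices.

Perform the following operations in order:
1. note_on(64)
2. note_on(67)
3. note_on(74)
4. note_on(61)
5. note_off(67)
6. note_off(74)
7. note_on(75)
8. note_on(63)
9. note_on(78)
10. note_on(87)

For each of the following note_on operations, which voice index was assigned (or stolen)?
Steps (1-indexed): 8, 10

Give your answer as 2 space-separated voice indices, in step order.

Answer: 2 1

Derivation:
Op 1: note_on(64): voice 0 is free -> assigned | voices=[64 - -]
Op 2: note_on(67): voice 1 is free -> assigned | voices=[64 67 -]
Op 3: note_on(74): voice 2 is free -> assigned | voices=[64 67 74]
Op 4: note_on(61): all voices busy, STEAL voice 0 (pitch 64, oldest) -> assign | voices=[61 67 74]
Op 5: note_off(67): free voice 1 | voices=[61 - 74]
Op 6: note_off(74): free voice 2 | voices=[61 - -]
Op 7: note_on(75): voice 1 is free -> assigned | voices=[61 75 -]
Op 8: note_on(63): voice 2 is free -> assigned | voices=[61 75 63]
Op 9: note_on(78): all voices busy, STEAL voice 0 (pitch 61, oldest) -> assign | voices=[78 75 63]
Op 10: note_on(87): all voices busy, STEAL voice 1 (pitch 75, oldest) -> assign | voices=[78 87 63]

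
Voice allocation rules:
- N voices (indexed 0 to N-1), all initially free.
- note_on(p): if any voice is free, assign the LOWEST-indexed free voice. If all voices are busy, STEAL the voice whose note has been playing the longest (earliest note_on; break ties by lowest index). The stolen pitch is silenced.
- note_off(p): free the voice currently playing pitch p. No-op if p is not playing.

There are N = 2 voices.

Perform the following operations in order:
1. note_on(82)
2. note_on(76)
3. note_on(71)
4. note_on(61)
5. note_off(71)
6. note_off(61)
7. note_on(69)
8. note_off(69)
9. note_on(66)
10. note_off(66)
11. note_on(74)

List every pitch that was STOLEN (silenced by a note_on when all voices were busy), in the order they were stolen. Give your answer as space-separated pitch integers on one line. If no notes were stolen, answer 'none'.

Op 1: note_on(82): voice 0 is free -> assigned | voices=[82 -]
Op 2: note_on(76): voice 1 is free -> assigned | voices=[82 76]
Op 3: note_on(71): all voices busy, STEAL voice 0 (pitch 82, oldest) -> assign | voices=[71 76]
Op 4: note_on(61): all voices busy, STEAL voice 1 (pitch 76, oldest) -> assign | voices=[71 61]
Op 5: note_off(71): free voice 0 | voices=[- 61]
Op 6: note_off(61): free voice 1 | voices=[- -]
Op 7: note_on(69): voice 0 is free -> assigned | voices=[69 -]
Op 8: note_off(69): free voice 0 | voices=[- -]
Op 9: note_on(66): voice 0 is free -> assigned | voices=[66 -]
Op 10: note_off(66): free voice 0 | voices=[- -]
Op 11: note_on(74): voice 0 is free -> assigned | voices=[74 -]

Answer: 82 76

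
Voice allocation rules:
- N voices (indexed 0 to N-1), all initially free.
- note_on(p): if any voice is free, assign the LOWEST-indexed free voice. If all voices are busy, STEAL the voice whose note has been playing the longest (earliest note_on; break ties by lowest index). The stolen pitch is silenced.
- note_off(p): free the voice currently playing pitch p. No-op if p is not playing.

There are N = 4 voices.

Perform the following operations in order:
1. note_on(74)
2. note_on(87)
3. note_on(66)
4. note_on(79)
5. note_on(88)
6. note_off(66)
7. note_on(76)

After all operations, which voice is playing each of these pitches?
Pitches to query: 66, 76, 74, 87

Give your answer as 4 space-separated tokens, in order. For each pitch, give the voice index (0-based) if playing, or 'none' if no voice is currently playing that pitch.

Answer: none 2 none 1

Derivation:
Op 1: note_on(74): voice 0 is free -> assigned | voices=[74 - - -]
Op 2: note_on(87): voice 1 is free -> assigned | voices=[74 87 - -]
Op 3: note_on(66): voice 2 is free -> assigned | voices=[74 87 66 -]
Op 4: note_on(79): voice 3 is free -> assigned | voices=[74 87 66 79]
Op 5: note_on(88): all voices busy, STEAL voice 0 (pitch 74, oldest) -> assign | voices=[88 87 66 79]
Op 6: note_off(66): free voice 2 | voices=[88 87 - 79]
Op 7: note_on(76): voice 2 is free -> assigned | voices=[88 87 76 79]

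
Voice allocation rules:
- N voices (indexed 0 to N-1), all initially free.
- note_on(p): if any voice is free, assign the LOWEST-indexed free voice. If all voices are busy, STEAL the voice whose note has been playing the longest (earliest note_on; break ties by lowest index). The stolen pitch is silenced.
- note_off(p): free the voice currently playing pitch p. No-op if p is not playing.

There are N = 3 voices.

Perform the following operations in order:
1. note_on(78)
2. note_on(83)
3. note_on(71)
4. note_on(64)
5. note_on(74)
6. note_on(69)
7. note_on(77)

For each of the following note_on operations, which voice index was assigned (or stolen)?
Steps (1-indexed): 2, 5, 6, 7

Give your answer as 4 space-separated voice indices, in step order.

Op 1: note_on(78): voice 0 is free -> assigned | voices=[78 - -]
Op 2: note_on(83): voice 1 is free -> assigned | voices=[78 83 -]
Op 3: note_on(71): voice 2 is free -> assigned | voices=[78 83 71]
Op 4: note_on(64): all voices busy, STEAL voice 0 (pitch 78, oldest) -> assign | voices=[64 83 71]
Op 5: note_on(74): all voices busy, STEAL voice 1 (pitch 83, oldest) -> assign | voices=[64 74 71]
Op 6: note_on(69): all voices busy, STEAL voice 2 (pitch 71, oldest) -> assign | voices=[64 74 69]
Op 7: note_on(77): all voices busy, STEAL voice 0 (pitch 64, oldest) -> assign | voices=[77 74 69]

Answer: 1 1 2 0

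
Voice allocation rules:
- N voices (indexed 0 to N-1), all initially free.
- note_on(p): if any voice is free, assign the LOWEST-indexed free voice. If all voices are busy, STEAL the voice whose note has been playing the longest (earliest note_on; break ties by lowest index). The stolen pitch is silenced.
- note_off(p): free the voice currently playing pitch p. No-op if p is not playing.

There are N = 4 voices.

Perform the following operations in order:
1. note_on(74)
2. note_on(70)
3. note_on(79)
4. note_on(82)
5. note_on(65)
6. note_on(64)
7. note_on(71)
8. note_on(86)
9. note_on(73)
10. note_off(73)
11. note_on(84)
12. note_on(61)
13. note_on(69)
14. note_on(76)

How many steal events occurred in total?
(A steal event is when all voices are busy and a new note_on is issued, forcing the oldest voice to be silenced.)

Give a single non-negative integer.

Op 1: note_on(74): voice 0 is free -> assigned | voices=[74 - - -]
Op 2: note_on(70): voice 1 is free -> assigned | voices=[74 70 - -]
Op 3: note_on(79): voice 2 is free -> assigned | voices=[74 70 79 -]
Op 4: note_on(82): voice 3 is free -> assigned | voices=[74 70 79 82]
Op 5: note_on(65): all voices busy, STEAL voice 0 (pitch 74, oldest) -> assign | voices=[65 70 79 82]
Op 6: note_on(64): all voices busy, STEAL voice 1 (pitch 70, oldest) -> assign | voices=[65 64 79 82]
Op 7: note_on(71): all voices busy, STEAL voice 2 (pitch 79, oldest) -> assign | voices=[65 64 71 82]
Op 8: note_on(86): all voices busy, STEAL voice 3 (pitch 82, oldest) -> assign | voices=[65 64 71 86]
Op 9: note_on(73): all voices busy, STEAL voice 0 (pitch 65, oldest) -> assign | voices=[73 64 71 86]
Op 10: note_off(73): free voice 0 | voices=[- 64 71 86]
Op 11: note_on(84): voice 0 is free -> assigned | voices=[84 64 71 86]
Op 12: note_on(61): all voices busy, STEAL voice 1 (pitch 64, oldest) -> assign | voices=[84 61 71 86]
Op 13: note_on(69): all voices busy, STEAL voice 2 (pitch 71, oldest) -> assign | voices=[84 61 69 86]
Op 14: note_on(76): all voices busy, STEAL voice 3 (pitch 86, oldest) -> assign | voices=[84 61 69 76]

Answer: 8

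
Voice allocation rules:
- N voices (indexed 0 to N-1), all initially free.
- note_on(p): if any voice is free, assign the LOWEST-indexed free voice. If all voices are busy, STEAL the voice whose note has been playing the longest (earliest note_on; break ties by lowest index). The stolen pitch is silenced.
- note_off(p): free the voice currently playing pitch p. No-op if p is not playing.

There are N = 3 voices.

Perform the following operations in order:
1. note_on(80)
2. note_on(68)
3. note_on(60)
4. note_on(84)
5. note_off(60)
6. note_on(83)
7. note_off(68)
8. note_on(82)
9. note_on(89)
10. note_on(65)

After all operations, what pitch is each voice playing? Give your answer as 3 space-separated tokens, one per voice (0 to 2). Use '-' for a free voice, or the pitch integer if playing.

Op 1: note_on(80): voice 0 is free -> assigned | voices=[80 - -]
Op 2: note_on(68): voice 1 is free -> assigned | voices=[80 68 -]
Op 3: note_on(60): voice 2 is free -> assigned | voices=[80 68 60]
Op 4: note_on(84): all voices busy, STEAL voice 0 (pitch 80, oldest) -> assign | voices=[84 68 60]
Op 5: note_off(60): free voice 2 | voices=[84 68 -]
Op 6: note_on(83): voice 2 is free -> assigned | voices=[84 68 83]
Op 7: note_off(68): free voice 1 | voices=[84 - 83]
Op 8: note_on(82): voice 1 is free -> assigned | voices=[84 82 83]
Op 9: note_on(89): all voices busy, STEAL voice 0 (pitch 84, oldest) -> assign | voices=[89 82 83]
Op 10: note_on(65): all voices busy, STEAL voice 2 (pitch 83, oldest) -> assign | voices=[89 82 65]

Answer: 89 82 65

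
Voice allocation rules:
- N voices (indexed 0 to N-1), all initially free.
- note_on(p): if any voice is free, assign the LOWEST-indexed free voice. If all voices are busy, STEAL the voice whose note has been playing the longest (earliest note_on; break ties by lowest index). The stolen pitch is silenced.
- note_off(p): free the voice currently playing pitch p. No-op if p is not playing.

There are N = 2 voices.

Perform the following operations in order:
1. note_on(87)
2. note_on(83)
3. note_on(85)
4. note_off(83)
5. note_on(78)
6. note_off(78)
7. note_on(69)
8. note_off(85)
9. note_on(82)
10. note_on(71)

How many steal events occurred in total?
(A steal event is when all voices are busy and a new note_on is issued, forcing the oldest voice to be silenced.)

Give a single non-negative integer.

Op 1: note_on(87): voice 0 is free -> assigned | voices=[87 -]
Op 2: note_on(83): voice 1 is free -> assigned | voices=[87 83]
Op 3: note_on(85): all voices busy, STEAL voice 0 (pitch 87, oldest) -> assign | voices=[85 83]
Op 4: note_off(83): free voice 1 | voices=[85 -]
Op 5: note_on(78): voice 1 is free -> assigned | voices=[85 78]
Op 6: note_off(78): free voice 1 | voices=[85 -]
Op 7: note_on(69): voice 1 is free -> assigned | voices=[85 69]
Op 8: note_off(85): free voice 0 | voices=[- 69]
Op 9: note_on(82): voice 0 is free -> assigned | voices=[82 69]
Op 10: note_on(71): all voices busy, STEAL voice 1 (pitch 69, oldest) -> assign | voices=[82 71]

Answer: 2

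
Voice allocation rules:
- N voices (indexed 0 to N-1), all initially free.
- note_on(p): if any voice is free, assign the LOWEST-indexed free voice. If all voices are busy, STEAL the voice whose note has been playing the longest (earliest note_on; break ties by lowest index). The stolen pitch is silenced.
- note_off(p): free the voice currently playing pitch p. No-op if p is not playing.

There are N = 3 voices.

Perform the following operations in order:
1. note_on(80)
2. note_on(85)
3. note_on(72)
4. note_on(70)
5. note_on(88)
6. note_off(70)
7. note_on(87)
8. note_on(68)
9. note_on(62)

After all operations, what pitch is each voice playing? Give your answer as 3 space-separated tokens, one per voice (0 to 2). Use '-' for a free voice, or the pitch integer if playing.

Answer: 87 62 68

Derivation:
Op 1: note_on(80): voice 0 is free -> assigned | voices=[80 - -]
Op 2: note_on(85): voice 1 is free -> assigned | voices=[80 85 -]
Op 3: note_on(72): voice 2 is free -> assigned | voices=[80 85 72]
Op 4: note_on(70): all voices busy, STEAL voice 0 (pitch 80, oldest) -> assign | voices=[70 85 72]
Op 5: note_on(88): all voices busy, STEAL voice 1 (pitch 85, oldest) -> assign | voices=[70 88 72]
Op 6: note_off(70): free voice 0 | voices=[- 88 72]
Op 7: note_on(87): voice 0 is free -> assigned | voices=[87 88 72]
Op 8: note_on(68): all voices busy, STEAL voice 2 (pitch 72, oldest) -> assign | voices=[87 88 68]
Op 9: note_on(62): all voices busy, STEAL voice 1 (pitch 88, oldest) -> assign | voices=[87 62 68]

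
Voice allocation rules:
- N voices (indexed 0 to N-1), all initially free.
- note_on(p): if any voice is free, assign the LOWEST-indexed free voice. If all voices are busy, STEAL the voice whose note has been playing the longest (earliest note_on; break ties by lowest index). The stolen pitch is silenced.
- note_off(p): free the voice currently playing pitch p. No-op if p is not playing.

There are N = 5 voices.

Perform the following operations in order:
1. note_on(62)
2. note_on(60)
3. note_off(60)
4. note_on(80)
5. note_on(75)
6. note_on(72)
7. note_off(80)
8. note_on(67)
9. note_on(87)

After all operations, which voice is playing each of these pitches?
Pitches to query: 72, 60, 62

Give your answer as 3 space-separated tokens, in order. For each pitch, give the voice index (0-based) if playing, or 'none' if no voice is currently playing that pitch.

Op 1: note_on(62): voice 0 is free -> assigned | voices=[62 - - - -]
Op 2: note_on(60): voice 1 is free -> assigned | voices=[62 60 - - -]
Op 3: note_off(60): free voice 1 | voices=[62 - - - -]
Op 4: note_on(80): voice 1 is free -> assigned | voices=[62 80 - - -]
Op 5: note_on(75): voice 2 is free -> assigned | voices=[62 80 75 - -]
Op 6: note_on(72): voice 3 is free -> assigned | voices=[62 80 75 72 -]
Op 7: note_off(80): free voice 1 | voices=[62 - 75 72 -]
Op 8: note_on(67): voice 1 is free -> assigned | voices=[62 67 75 72 -]
Op 9: note_on(87): voice 4 is free -> assigned | voices=[62 67 75 72 87]

Answer: 3 none 0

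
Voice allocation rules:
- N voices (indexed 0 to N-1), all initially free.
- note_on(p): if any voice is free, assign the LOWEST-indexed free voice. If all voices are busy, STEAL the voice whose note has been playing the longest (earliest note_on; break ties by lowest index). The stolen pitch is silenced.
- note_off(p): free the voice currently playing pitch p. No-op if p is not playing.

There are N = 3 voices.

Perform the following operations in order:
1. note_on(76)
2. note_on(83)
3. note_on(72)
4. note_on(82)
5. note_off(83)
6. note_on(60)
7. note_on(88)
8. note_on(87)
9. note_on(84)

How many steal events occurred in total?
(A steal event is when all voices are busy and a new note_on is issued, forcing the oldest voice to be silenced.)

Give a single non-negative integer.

Answer: 4

Derivation:
Op 1: note_on(76): voice 0 is free -> assigned | voices=[76 - -]
Op 2: note_on(83): voice 1 is free -> assigned | voices=[76 83 -]
Op 3: note_on(72): voice 2 is free -> assigned | voices=[76 83 72]
Op 4: note_on(82): all voices busy, STEAL voice 0 (pitch 76, oldest) -> assign | voices=[82 83 72]
Op 5: note_off(83): free voice 1 | voices=[82 - 72]
Op 6: note_on(60): voice 1 is free -> assigned | voices=[82 60 72]
Op 7: note_on(88): all voices busy, STEAL voice 2 (pitch 72, oldest) -> assign | voices=[82 60 88]
Op 8: note_on(87): all voices busy, STEAL voice 0 (pitch 82, oldest) -> assign | voices=[87 60 88]
Op 9: note_on(84): all voices busy, STEAL voice 1 (pitch 60, oldest) -> assign | voices=[87 84 88]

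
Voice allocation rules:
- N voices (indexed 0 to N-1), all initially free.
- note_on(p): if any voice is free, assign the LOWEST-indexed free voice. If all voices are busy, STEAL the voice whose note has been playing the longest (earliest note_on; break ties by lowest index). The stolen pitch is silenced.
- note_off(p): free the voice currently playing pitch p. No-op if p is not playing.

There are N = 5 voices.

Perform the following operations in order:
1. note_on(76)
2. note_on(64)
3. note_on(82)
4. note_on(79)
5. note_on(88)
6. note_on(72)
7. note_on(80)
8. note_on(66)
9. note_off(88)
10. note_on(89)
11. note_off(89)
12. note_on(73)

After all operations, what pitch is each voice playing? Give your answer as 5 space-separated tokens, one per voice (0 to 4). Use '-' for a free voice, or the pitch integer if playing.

Answer: 72 80 66 79 73

Derivation:
Op 1: note_on(76): voice 0 is free -> assigned | voices=[76 - - - -]
Op 2: note_on(64): voice 1 is free -> assigned | voices=[76 64 - - -]
Op 3: note_on(82): voice 2 is free -> assigned | voices=[76 64 82 - -]
Op 4: note_on(79): voice 3 is free -> assigned | voices=[76 64 82 79 -]
Op 5: note_on(88): voice 4 is free -> assigned | voices=[76 64 82 79 88]
Op 6: note_on(72): all voices busy, STEAL voice 0 (pitch 76, oldest) -> assign | voices=[72 64 82 79 88]
Op 7: note_on(80): all voices busy, STEAL voice 1 (pitch 64, oldest) -> assign | voices=[72 80 82 79 88]
Op 8: note_on(66): all voices busy, STEAL voice 2 (pitch 82, oldest) -> assign | voices=[72 80 66 79 88]
Op 9: note_off(88): free voice 4 | voices=[72 80 66 79 -]
Op 10: note_on(89): voice 4 is free -> assigned | voices=[72 80 66 79 89]
Op 11: note_off(89): free voice 4 | voices=[72 80 66 79 -]
Op 12: note_on(73): voice 4 is free -> assigned | voices=[72 80 66 79 73]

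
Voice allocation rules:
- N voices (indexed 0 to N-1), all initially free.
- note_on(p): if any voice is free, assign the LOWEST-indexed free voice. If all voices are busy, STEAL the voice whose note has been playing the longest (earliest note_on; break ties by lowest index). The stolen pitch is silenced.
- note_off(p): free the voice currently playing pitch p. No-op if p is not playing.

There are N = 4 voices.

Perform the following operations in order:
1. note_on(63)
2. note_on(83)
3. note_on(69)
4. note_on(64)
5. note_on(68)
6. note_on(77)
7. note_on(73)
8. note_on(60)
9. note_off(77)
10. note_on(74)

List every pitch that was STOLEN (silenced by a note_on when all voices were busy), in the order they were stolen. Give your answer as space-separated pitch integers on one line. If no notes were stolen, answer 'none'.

Answer: 63 83 69 64

Derivation:
Op 1: note_on(63): voice 0 is free -> assigned | voices=[63 - - -]
Op 2: note_on(83): voice 1 is free -> assigned | voices=[63 83 - -]
Op 3: note_on(69): voice 2 is free -> assigned | voices=[63 83 69 -]
Op 4: note_on(64): voice 3 is free -> assigned | voices=[63 83 69 64]
Op 5: note_on(68): all voices busy, STEAL voice 0 (pitch 63, oldest) -> assign | voices=[68 83 69 64]
Op 6: note_on(77): all voices busy, STEAL voice 1 (pitch 83, oldest) -> assign | voices=[68 77 69 64]
Op 7: note_on(73): all voices busy, STEAL voice 2 (pitch 69, oldest) -> assign | voices=[68 77 73 64]
Op 8: note_on(60): all voices busy, STEAL voice 3 (pitch 64, oldest) -> assign | voices=[68 77 73 60]
Op 9: note_off(77): free voice 1 | voices=[68 - 73 60]
Op 10: note_on(74): voice 1 is free -> assigned | voices=[68 74 73 60]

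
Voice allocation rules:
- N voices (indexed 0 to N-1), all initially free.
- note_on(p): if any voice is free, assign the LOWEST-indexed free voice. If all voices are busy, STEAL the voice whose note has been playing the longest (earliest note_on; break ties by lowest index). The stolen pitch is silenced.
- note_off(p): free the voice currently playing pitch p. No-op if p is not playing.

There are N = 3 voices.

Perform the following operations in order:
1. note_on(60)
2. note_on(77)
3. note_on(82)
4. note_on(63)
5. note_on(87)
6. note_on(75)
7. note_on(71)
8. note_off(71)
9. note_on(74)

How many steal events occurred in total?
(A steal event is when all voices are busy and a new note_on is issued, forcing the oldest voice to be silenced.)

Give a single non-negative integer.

Answer: 4

Derivation:
Op 1: note_on(60): voice 0 is free -> assigned | voices=[60 - -]
Op 2: note_on(77): voice 1 is free -> assigned | voices=[60 77 -]
Op 3: note_on(82): voice 2 is free -> assigned | voices=[60 77 82]
Op 4: note_on(63): all voices busy, STEAL voice 0 (pitch 60, oldest) -> assign | voices=[63 77 82]
Op 5: note_on(87): all voices busy, STEAL voice 1 (pitch 77, oldest) -> assign | voices=[63 87 82]
Op 6: note_on(75): all voices busy, STEAL voice 2 (pitch 82, oldest) -> assign | voices=[63 87 75]
Op 7: note_on(71): all voices busy, STEAL voice 0 (pitch 63, oldest) -> assign | voices=[71 87 75]
Op 8: note_off(71): free voice 0 | voices=[- 87 75]
Op 9: note_on(74): voice 0 is free -> assigned | voices=[74 87 75]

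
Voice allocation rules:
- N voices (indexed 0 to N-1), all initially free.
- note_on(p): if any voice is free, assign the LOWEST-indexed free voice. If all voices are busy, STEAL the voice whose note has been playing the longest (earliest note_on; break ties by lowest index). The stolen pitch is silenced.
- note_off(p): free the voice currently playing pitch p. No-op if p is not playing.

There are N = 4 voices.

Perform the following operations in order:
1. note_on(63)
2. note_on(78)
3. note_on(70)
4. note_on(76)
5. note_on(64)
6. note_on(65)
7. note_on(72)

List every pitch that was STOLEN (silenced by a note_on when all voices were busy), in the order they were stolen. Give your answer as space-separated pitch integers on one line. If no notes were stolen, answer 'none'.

Op 1: note_on(63): voice 0 is free -> assigned | voices=[63 - - -]
Op 2: note_on(78): voice 1 is free -> assigned | voices=[63 78 - -]
Op 3: note_on(70): voice 2 is free -> assigned | voices=[63 78 70 -]
Op 4: note_on(76): voice 3 is free -> assigned | voices=[63 78 70 76]
Op 5: note_on(64): all voices busy, STEAL voice 0 (pitch 63, oldest) -> assign | voices=[64 78 70 76]
Op 6: note_on(65): all voices busy, STEAL voice 1 (pitch 78, oldest) -> assign | voices=[64 65 70 76]
Op 7: note_on(72): all voices busy, STEAL voice 2 (pitch 70, oldest) -> assign | voices=[64 65 72 76]

Answer: 63 78 70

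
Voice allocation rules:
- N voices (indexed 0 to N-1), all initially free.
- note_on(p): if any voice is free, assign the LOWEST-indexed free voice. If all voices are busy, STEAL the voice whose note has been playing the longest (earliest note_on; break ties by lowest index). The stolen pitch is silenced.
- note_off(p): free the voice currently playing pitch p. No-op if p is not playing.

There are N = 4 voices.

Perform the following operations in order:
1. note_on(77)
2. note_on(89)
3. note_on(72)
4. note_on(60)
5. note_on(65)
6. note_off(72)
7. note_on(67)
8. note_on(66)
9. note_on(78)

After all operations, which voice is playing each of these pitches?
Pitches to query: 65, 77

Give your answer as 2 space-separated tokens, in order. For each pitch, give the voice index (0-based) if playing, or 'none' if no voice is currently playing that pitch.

Answer: 0 none

Derivation:
Op 1: note_on(77): voice 0 is free -> assigned | voices=[77 - - -]
Op 2: note_on(89): voice 1 is free -> assigned | voices=[77 89 - -]
Op 3: note_on(72): voice 2 is free -> assigned | voices=[77 89 72 -]
Op 4: note_on(60): voice 3 is free -> assigned | voices=[77 89 72 60]
Op 5: note_on(65): all voices busy, STEAL voice 0 (pitch 77, oldest) -> assign | voices=[65 89 72 60]
Op 6: note_off(72): free voice 2 | voices=[65 89 - 60]
Op 7: note_on(67): voice 2 is free -> assigned | voices=[65 89 67 60]
Op 8: note_on(66): all voices busy, STEAL voice 1 (pitch 89, oldest) -> assign | voices=[65 66 67 60]
Op 9: note_on(78): all voices busy, STEAL voice 3 (pitch 60, oldest) -> assign | voices=[65 66 67 78]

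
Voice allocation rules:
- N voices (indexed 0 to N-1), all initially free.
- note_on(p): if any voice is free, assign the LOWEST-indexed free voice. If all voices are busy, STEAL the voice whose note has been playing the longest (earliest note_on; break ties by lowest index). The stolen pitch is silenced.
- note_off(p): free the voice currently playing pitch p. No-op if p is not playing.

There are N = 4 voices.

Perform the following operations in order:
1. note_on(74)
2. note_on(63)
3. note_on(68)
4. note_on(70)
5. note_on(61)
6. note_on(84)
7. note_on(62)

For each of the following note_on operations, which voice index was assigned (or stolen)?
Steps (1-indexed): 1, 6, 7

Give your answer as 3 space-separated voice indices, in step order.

Op 1: note_on(74): voice 0 is free -> assigned | voices=[74 - - -]
Op 2: note_on(63): voice 1 is free -> assigned | voices=[74 63 - -]
Op 3: note_on(68): voice 2 is free -> assigned | voices=[74 63 68 -]
Op 4: note_on(70): voice 3 is free -> assigned | voices=[74 63 68 70]
Op 5: note_on(61): all voices busy, STEAL voice 0 (pitch 74, oldest) -> assign | voices=[61 63 68 70]
Op 6: note_on(84): all voices busy, STEAL voice 1 (pitch 63, oldest) -> assign | voices=[61 84 68 70]
Op 7: note_on(62): all voices busy, STEAL voice 2 (pitch 68, oldest) -> assign | voices=[61 84 62 70]

Answer: 0 1 2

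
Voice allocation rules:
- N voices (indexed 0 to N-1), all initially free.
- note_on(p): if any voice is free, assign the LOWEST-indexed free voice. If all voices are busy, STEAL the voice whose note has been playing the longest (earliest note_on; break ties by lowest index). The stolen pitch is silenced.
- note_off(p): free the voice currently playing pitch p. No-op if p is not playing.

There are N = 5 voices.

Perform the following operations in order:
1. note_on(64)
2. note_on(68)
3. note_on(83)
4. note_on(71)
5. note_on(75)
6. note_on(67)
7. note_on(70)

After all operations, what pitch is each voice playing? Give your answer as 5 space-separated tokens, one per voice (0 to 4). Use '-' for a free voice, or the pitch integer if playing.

Answer: 67 70 83 71 75

Derivation:
Op 1: note_on(64): voice 0 is free -> assigned | voices=[64 - - - -]
Op 2: note_on(68): voice 1 is free -> assigned | voices=[64 68 - - -]
Op 3: note_on(83): voice 2 is free -> assigned | voices=[64 68 83 - -]
Op 4: note_on(71): voice 3 is free -> assigned | voices=[64 68 83 71 -]
Op 5: note_on(75): voice 4 is free -> assigned | voices=[64 68 83 71 75]
Op 6: note_on(67): all voices busy, STEAL voice 0 (pitch 64, oldest) -> assign | voices=[67 68 83 71 75]
Op 7: note_on(70): all voices busy, STEAL voice 1 (pitch 68, oldest) -> assign | voices=[67 70 83 71 75]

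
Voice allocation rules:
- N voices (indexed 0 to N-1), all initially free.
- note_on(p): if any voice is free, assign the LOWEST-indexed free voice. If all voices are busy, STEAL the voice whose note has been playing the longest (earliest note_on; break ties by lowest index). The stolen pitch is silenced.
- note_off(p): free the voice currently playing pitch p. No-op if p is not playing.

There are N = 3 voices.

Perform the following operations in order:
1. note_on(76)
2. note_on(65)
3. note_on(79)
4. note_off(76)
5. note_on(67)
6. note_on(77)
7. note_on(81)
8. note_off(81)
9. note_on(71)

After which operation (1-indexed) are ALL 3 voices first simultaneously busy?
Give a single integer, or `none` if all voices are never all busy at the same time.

Answer: 3

Derivation:
Op 1: note_on(76): voice 0 is free -> assigned | voices=[76 - -]
Op 2: note_on(65): voice 1 is free -> assigned | voices=[76 65 -]
Op 3: note_on(79): voice 2 is free -> assigned | voices=[76 65 79]
Op 4: note_off(76): free voice 0 | voices=[- 65 79]
Op 5: note_on(67): voice 0 is free -> assigned | voices=[67 65 79]
Op 6: note_on(77): all voices busy, STEAL voice 1 (pitch 65, oldest) -> assign | voices=[67 77 79]
Op 7: note_on(81): all voices busy, STEAL voice 2 (pitch 79, oldest) -> assign | voices=[67 77 81]
Op 8: note_off(81): free voice 2 | voices=[67 77 -]
Op 9: note_on(71): voice 2 is free -> assigned | voices=[67 77 71]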